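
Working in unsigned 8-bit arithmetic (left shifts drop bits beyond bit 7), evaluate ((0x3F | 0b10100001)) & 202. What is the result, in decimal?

138

0x3F = 00111111
0b10100001 = 10100001
→ | → 10111111 = 191
202 = 11001010
→ & → 10001010 = 138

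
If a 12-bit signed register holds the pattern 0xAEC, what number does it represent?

pattern = 101011101100 (MSB is 1 ⇒ negative)
Invert: 010100010011, add 1 → 010100010100 = 1300, so the value is -1300.
(Equivalently: 2796 - 2^12 = 2796 - 4096 = -1300.)

-1300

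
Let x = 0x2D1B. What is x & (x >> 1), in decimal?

1033

x = 10110100011011 = 11547
x>>1 = 01011010001101
AND  = 00010000001001 = 1033
(x & (x >> 1) has a 1 wherever x has two consecutive 1 bits.)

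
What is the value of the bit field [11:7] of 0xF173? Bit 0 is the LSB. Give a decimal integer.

v = 1111000101110011
Shift right by 7: 111100010
Mask low 5 bits: 00010 = 2

2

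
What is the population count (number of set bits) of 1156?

1156 = 10010000100
Count the 1s: 1 + 1 + 1 = 3

3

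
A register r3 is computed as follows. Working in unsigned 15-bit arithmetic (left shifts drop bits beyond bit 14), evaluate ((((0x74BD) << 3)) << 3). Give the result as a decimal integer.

0x74BD = 111010010111101
→ << 3 (mod 2^15) → 010010111101000 = 9704
→ << 3 (mod 2^15) → 010111101000000 = 12096

12096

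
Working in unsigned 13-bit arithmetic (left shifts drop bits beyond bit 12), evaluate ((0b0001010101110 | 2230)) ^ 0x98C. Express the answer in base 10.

0b0001010101110 = 0001010101110
2230 = 0100010110110
→ | → 0101010111110 = 2750
0x98C = 0100110001100
→ ^ → 0001100110010 = 818

818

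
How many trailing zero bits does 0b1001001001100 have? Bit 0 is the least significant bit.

2

0b1001001001100 = 1001001001100
Trailing zeros: 2, so the lowest set bit is bit 2 (value 4).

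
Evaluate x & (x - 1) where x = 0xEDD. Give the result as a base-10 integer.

x = 111011011101 = 3805
x - 1 = 111011011100
AND   = 111011011100 = 3804
(x & (x - 1) clears the lowest set bit of x.)

3804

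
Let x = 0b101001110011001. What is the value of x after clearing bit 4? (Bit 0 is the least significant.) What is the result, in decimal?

21385

x = 101001110011001
bit 4 is currently 1; clear it via x & ~(1 << 4) = x & ~16
→ 101001110001001 = 21385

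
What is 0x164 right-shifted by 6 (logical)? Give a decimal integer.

0x164 = 101100100
shift right by 6 → 000000101 = 5
(equivalently, floor(356 / 64))

5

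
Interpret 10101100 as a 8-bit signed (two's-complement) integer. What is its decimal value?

pattern = 10101100 (MSB is 1 ⇒ negative)
Invert: 01010011, add 1 → 01010100 = 84, so the value is -84.
(Equivalently: 172 - 2^8 = 172 - 256 = -84.)

-84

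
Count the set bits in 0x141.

3

0x141 = 101000001
Count the 1s: 1 + 1 + 1 = 3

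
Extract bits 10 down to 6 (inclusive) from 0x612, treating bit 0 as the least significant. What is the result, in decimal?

v = 11000010010
Shift right by 6: 11000
Mask low 5 bits: 11000 = 24

24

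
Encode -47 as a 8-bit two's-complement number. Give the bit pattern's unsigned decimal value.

209

47 in 8 bits: 00101111
Invert: 11010000
Add 1:  11010001 = 209
(Check: 2^8 - 47 = 256 - 47 = 209.)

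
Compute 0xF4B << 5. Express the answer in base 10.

125280

0xF4B = 00000111101001011
shift left by 5 → 11110100101100000 = 125280
(equivalently, 3915 × 2^5 = 3915 × 32)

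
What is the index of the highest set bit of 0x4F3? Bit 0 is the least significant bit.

10

0x4F3 = 10011110011
The topmost 1 is at position 10 (since 2^10 = 1024 ≤ 1267 < 2048).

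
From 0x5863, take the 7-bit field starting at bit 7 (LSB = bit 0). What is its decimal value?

48

v = 101100001100011
Shift right by 7: 10110000
Mask low 7 bits: 0110000 = 48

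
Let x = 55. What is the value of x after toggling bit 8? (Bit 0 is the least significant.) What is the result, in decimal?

x = 000110111
bit 8 is currently 0; toggle it via x ^ (1 << 8) = x ^ 256
→ 100110111 = 311

311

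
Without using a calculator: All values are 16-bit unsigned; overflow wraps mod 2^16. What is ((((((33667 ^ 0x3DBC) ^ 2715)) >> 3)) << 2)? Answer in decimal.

23120

33667 = 1000001110000011
0x3DBC = 0011110110111100
→ ^ → 1011111000111111 = 48703
2715 = 0000101010011011
→ ^ → 1011010010100100 = 46244
→ >> 3 → 0001011010010100 = 5780
→ << 2 (mod 2^16) → 0101101001010000 = 23120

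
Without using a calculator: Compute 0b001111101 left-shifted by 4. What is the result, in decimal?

x = 00001111101
shift left by 4 → 11111010000 = 2000
(equivalently, 125 × 2^4 = 125 × 16)

2000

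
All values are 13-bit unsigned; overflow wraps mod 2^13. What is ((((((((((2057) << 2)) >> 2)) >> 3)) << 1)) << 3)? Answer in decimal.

16

2057 = 0100000001001
→ << 2 (mod 2^13) → 0000000100100 = 36
→ >> 2 → 0000000001001 = 9
→ >> 3 → 0000000000001 = 1
→ << 1 (mod 2^13) → 0000000000010 = 2
→ << 3 (mod 2^13) → 0000000010000 = 16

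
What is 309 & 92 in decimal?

20

309 = 100110101
92 = 001011100
AND → 000010100 = 20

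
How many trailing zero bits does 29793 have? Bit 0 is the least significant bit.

0

29793 = 111010001100001
Trailing zeros: 0, so the lowest set bit is bit 0 (value 1).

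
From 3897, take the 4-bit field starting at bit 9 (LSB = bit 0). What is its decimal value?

7

v = 0111100111001
Shift right by 9: 0111
Mask low 4 bits: 0111 = 7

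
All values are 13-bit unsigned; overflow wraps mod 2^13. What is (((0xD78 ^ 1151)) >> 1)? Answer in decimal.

0xD78 = 0110101111000
1151 = 0010001111111
→ ^ → 0100100000111 = 2311
→ >> 1 → 0010010000011 = 1155

1155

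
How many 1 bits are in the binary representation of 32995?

32995 = 1000000011100011
Count the 1s: 1 + 1 + 1 + 1 + 1 + 1 = 6

6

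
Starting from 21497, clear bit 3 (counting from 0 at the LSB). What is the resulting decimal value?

x = 101001111111001
bit 3 is currently 1; clear it via x & ~(1 << 3) = x & ~8
→ 101001111110001 = 21489

21489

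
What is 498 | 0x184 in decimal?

502

498 = 111110010
0x184 = 110000100
 OR → 111110110 = 502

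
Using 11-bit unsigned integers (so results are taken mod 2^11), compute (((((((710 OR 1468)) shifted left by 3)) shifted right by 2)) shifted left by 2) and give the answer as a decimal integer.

710 = 01011000110
1468 = 10110111100
→ OR → 11111111110 = 2046
→ shifted left by 3 (mod 2^11) → 11111110000 = 2032
→ shifted right by 2 → 00111111100 = 508
→ shifted left by 2 (mod 2^11) → 11111110000 = 2032

2032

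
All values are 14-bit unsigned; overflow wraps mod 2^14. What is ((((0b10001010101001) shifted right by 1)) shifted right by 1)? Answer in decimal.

0b10001010101001 = 10001010101001
→ shifted right by 1 → 01000101010100 = 4436
→ shifted right by 1 → 00100010101010 = 2218

2218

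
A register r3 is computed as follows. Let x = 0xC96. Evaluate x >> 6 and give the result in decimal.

50

0xC96 = 110010010110
shift right by 6 → 000000110010 = 50
(equivalently, floor(3222 / 64))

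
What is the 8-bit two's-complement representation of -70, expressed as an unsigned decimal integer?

70 in 8 bits: 01000110
Invert: 10111001
Add 1:  10111010 = 186
(Check: 2^8 - 70 = 256 - 70 = 186.)

186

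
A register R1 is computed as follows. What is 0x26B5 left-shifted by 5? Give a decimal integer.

0x26B5 = 0000010011010110101
shift left by 5 → 1001101011010100000 = 317088
(equivalently, 9909 × 2^5 = 9909 × 32)

317088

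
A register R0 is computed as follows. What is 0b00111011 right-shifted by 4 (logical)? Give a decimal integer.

3

x = 111011
shift right by 4 → 000011 = 3
(equivalently, floor(59 / 16))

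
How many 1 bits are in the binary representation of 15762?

8

15762 = 11110110010010
Count the 1s: 1 + 1 + 1 + 1 + 1 + 1 + 1 + 1 = 8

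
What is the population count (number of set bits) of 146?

146 = 10010010
Count the 1s: 1 + 1 + 1 = 3

3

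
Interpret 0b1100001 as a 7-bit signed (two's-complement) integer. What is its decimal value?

-31

pattern = 1100001 (MSB is 1 ⇒ negative)
Invert: 0011110, add 1 → 0011111 = 31, so the value is -31.
(Equivalently: 97 - 2^7 = 97 - 128 = -31.)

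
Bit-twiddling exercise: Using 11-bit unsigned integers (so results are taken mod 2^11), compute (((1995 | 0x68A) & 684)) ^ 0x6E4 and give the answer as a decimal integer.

1995 = 11111001011
0x68A = 11010001010
→ | → 11111001011 = 1995
684 = 01010101100
→ & → 01010001000 = 648
0x6E4 = 11011100100
→ ^ → 10001101100 = 1132

1132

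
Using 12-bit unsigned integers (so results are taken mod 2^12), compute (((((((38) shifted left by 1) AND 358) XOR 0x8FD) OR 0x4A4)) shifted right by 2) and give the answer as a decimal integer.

38 = 000000100110
→ shifted left by 1 (mod 2^12) → 000001001100 = 76
358 = 000101100110
→ AND → 000001000100 = 68
0x8FD = 100011111101
→ XOR → 100010111001 = 2233
0x4A4 = 010010100100
→ OR → 110010111101 = 3261
→ shifted right by 2 → 001100101111 = 815

815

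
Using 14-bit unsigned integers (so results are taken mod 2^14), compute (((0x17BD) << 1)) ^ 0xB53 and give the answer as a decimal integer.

9257

0x17BD = 01011110111101
→ << 1 (mod 2^14) → 10111101111010 = 12154
0xB53 = 00101101010011
→ ^ → 10010000101001 = 9257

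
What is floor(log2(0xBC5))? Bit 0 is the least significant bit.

0xBC5 = 101111000101
The topmost 1 is at position 11 (since 2^11 = 2048 ≤ 3013 < 4096).

11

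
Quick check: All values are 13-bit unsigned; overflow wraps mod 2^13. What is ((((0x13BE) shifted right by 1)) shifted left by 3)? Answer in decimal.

3832

0x13BE = 1001110111110
→ shifted right by 1 → 0100111011111 = 2527
→ shifted left by 3 (mod 2^13) → 0111011111000 = 3832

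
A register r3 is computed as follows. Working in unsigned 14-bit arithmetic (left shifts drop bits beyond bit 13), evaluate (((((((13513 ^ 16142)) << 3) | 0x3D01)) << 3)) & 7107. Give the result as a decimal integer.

13513 = 11010011001001
16142 = 11111100001110
→ ^ → 00101111000111 = 3015
→ << 3 (mod 2^14) → 01111000111000 = 7736
0x3D01 = 11110100000001
→ | → 11111100111001 = 16185
→ << 3 (mod 2^14) → 11100111001000 = 14792
7107 = 01101111000011
→ & → 01100111000000 = 6592

6592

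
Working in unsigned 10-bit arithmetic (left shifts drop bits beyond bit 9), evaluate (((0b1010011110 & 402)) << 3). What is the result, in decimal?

144

0b1010011110 = 1010011110
402 = 0110010010
→ & → 0010010010 = 146
→ << 3 (mod 2^10) → 0010010000 = 144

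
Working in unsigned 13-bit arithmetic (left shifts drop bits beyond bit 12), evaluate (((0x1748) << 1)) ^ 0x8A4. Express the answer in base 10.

0x1748 = 1011101001000
→ << 1 (mod 2^13) → 0111010010000 = 3728
0x8A4 = 0100010100100
→ ^ → 0011000110100 = 1588

1588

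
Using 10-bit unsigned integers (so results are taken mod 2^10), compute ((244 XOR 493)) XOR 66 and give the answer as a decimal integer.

244 = 0011110100
493 = 0111101101
→ XOR → 0100011001 = 281
66 = 0001000010
→ XOR → 0101011011 = 347

347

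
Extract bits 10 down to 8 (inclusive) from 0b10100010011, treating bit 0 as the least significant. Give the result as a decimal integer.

5

v = 10100010011
Shift right by 8: 101
Mask low 3 bits: 101 = 5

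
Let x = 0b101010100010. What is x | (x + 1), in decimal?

x = 101010100010 = 2722
x + 1 = 101010100011
OR    = 101010100011 = 2723
(x | (x + 1) sets the lowest cleared bit.)

2723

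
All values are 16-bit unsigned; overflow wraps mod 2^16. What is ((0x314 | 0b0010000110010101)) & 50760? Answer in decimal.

512

0x314 = 0000001100010100
0b0010000110010101 = 0010000110010101
→ | → 0010001110010101 = 9109
50760 = 1100011001001000
→ & → 0000001000000000 = 512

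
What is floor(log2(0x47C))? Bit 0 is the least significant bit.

10

0x47C = 10001111100
The topmost 1 is at position 10 (since 2^10 = 1024 ≤ 1148 < 2048).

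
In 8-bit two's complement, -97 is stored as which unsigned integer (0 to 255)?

159

97 in 8 bits: 01100001
Invert: 10011110
Add 1:  10011111 = 159
(Check: 2^8 - 97 = 256 - 97 = 159.)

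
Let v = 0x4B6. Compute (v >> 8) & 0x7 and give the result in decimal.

v = 10010110110
Shift right by 8: 100
Mask low 3 bits: 100 = 4

4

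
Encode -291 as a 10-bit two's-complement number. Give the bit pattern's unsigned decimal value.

291 in 10 bits: 0100100011
Invert: 1011011100
Add 1:  1011011101 = 733
(Check: 2^10 - 291 = 1024 - 291 = 733.)

733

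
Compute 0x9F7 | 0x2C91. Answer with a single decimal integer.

11767

0x9F7 = 00100111110111
0x2C91 = 10110010010001
 OR → 10110111110111 = 11767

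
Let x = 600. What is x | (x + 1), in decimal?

601

x = 1001011000 = 600
x + 1 = 1001011001
OR    = 1001011001 = 601
(x | (x + 1) sets the lowest cleared bit.)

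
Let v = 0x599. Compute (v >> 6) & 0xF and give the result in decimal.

6

v = 10110011001
Shift right by 6: 10110
Mask low 4 bits: 0110 = 6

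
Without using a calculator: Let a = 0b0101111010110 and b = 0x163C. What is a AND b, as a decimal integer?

532

a = 0101111010110
0x163C = 1011000111100
AND → 0001000010100 = 532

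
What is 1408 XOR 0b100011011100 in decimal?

3420

1408 = 010110000000
b = 100011011100
XOR → 110101011100 = 3420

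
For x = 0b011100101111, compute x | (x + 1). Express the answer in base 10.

1855

x = 11100101111 = 1839
x + 1 = 11100110000
OR    = 11100111111 = 1855
(x | (x + 1) sets the lowest cleared bit.)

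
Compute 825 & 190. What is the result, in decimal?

825 = 1100111001
190 = 0010111110
AND → 0000111000 = 56

56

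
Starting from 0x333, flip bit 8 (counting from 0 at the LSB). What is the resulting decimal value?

x = 01100110011
bit 8 is currently 1; toggle it via x ^ (1 << 8) = x ^ 256
→ 01000110011 = 563

563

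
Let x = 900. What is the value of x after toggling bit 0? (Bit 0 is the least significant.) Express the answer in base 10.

x = 001110000100
bit 0 is currently 0; toggle it via x ^ (1 << 0) = x ^ 1
→ 001110000101 = 901

901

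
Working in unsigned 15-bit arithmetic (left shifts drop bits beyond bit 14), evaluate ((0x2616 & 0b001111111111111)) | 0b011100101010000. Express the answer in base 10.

16214

0x2616 = 010011000010110
0b001111111111111 = 001111111111111
→ & → 000011000010110 = 1558
0b011100101010000 = 011100101010000
→ | → 011111101010110 = 16214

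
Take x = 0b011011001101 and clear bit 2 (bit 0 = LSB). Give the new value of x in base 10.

1737

x = 011011001101
bit 2 is currently 1; clear it via x & ~(1 << 2) = x & ~4
→ 011011001001 = 1737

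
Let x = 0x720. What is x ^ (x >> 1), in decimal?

1200

x = 11100100000 = 1824
x>>1 = 01110010000
XOR  = 10010110000 = 1200
(x ^ (x >> 1) gives the standard binary-reflected Gray code of x.)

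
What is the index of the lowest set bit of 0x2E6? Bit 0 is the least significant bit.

0x2E6 = 1011100110
Trailing zeros: 1, so the lowest set bit is bit 1 (value 2).

1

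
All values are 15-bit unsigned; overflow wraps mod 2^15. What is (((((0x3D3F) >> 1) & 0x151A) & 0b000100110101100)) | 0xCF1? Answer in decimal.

3321

0x3D3F = 011110100111111
→ >> 1 → 001111010011111 = 7839
0x151A = 001010100011010
→ & → 001010000011010 = 5146
0b000100110101100 = 000100110101100
→ & → 000000000001000 = 8
0xCF1 = 000110011110001
→ | → 000110011111001 = 3321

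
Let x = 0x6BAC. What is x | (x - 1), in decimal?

x = 110101110101100 = 27564
x - 1 = 110101110101011
OR    = 110101110101111 = 27567
(x | (x - 1) sets all bits below the lowest set bit.)

27567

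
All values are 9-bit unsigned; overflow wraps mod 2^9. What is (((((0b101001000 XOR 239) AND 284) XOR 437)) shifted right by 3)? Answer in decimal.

22

0b101001000 = 101001000
239 = 011101111
→ XOR → 110100111 = 423
284 = 100011100
→ AND → 100000100 = 260
437 = 110110101
→ XOR → 010110001 = 177
→ shifted right by 3 → 000010110 = 22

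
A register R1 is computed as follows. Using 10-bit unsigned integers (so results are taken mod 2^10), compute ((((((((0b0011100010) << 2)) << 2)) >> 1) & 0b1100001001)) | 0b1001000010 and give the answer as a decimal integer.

834

0b0011100010 = 0011100010
→ << 2 (mod 2^10) → 1110001000 = 904
→ << 2 (mod 2^10) → 1000100000 = 544
→ >> 1 → 0100010000 = 272
0b1100001001 = 1100001001
→ & → 0100000000 = 256
0b1001000010 = 1001000010
→ | → 1101000010 = 834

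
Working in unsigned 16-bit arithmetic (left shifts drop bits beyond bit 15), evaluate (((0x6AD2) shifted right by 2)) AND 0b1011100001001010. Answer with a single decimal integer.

6144

0x6AD2 = 0110101011010010
→ shifted right by 2 → 0001101010110100 = 6836
0b1011100001001010 = 1011100001001010
→ AND → 0001100000000000 = 6144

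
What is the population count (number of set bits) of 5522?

6

5522 = 1010110010010
Count the 1s: 1 + 1 + 1 + 1 + 1 + 1 = 6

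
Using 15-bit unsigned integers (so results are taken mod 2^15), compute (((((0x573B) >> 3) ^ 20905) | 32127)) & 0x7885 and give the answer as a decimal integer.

0x573B = 101011100111011
→ >> 3 → 000101011100111 = 2791
20905 = 101000110101001
→ ^ → 101101101001110 = 23374
32127 = 111110101111111
→ | → 111111101111111 = 32639
0x7885 = 111100010000101
→ & → 111100000000101 = 30725

30725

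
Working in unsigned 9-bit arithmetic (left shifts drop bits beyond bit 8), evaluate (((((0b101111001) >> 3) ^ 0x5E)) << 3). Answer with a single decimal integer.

0b101111001 = 101111001
→ >> 3 → 000101111 = 47
0x5E = 001011110
→ ^ → 001110001 = 113
→ << 3 (mod 2^9) → 110001000 = 392

392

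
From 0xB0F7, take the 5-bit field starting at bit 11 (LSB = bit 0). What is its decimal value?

22

v = 1011000011110111
Shift right by 11: 10110
Mask low 5 bits: 10110 = 22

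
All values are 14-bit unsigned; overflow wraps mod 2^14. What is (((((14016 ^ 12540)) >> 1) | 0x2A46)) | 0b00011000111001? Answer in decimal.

12159

14016 = 11011011000000
12540 = 11000011111100
→ ^ → 00011000111100 = 1596
→ >> 1 → 00001100011110 = 798
0x2A46 = 10101001000110
→ | → 10101101011110 = 11102
0b00011000111001 = 00011000111001
→ | → 10111101111111 = 12159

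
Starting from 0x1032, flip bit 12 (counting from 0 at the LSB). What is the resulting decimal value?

50

x = 1000000110010
bit 12 is currently 1; toggle it via x ^ (1 << 12) = x ^ 4096
→ 0000000110010 = 50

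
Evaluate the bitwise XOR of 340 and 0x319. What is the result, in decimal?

340 = 0101010100
0x319 = 1100011001
XOR → 1001001101 = 589

589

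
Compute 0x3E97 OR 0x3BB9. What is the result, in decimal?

16319

0x3E97 = 11111010010111
0x3BB9 = 11101110111001
 OR → 11111110111111 = 16319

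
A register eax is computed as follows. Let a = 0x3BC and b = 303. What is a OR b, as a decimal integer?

0x3BC = 1110111100
303 = 0100101111
 OR → 1110111111 = 959

959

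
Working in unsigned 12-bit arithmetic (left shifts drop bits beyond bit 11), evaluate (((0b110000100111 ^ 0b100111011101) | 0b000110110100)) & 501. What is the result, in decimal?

0b110000100111 = 110000100111
0b100111011101 = 100111011101
→ ^ → 010111111010 = 1530
0b000110110100 = 000110110100
→ | → 010111111110 = 1534
501 = 000111110101
→ & → 000111110100 = 500

500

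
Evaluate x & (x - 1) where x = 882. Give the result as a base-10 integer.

880

x = 1101110010 = 882
x - 1 = 1101110001
AND   = 1101110000 = 880
(x & (x - 1) clears the lowest set bit of x.)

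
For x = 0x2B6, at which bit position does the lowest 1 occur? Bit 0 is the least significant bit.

0x2B6 = 1010110110
Trailing zeros: 1, so the lowest set bit is bit 1 (value 2).

1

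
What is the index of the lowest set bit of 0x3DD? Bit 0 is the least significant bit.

0

0x3DD = 1111011101
Trailing zeros: 0, so the lowest set bit is bit 0 (value 1).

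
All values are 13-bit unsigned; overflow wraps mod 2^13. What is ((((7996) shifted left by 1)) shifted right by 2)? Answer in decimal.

7996 = 1111100111100
→ shifted left by 1 (mod 2^13) → 1111001111000 = 7800
→ shifted right by 2 → 0011110011110 = 1950

1950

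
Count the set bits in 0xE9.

0xE9 = 11101001
Count the 1s: 1 + 1 + 1 + 1 + 1 = 5

5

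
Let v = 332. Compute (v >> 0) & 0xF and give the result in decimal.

12

v = 000101001100
Shift right by 0: 000101001100
Mask low 4 bits: 1100 = 12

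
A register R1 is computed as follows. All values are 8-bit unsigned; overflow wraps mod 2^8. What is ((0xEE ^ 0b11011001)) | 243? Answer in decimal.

247

0xEE = 11101110
0b11011001 = 11011001
→ ^ → 00110111 = 55
243 = 11110011
→ | → 11110111 = 247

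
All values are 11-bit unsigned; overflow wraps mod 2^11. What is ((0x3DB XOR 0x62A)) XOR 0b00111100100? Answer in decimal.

1045

0x3DB = 01111011011
0x62A = 11000101010
→ XOR → 10111110001 = 1521
0b00111100100 = 00111100100
→ XOR → 10000010101 = 1045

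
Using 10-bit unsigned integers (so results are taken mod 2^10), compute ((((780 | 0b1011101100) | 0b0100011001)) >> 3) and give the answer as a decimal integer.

127

780 = 1100001100
0b1011101100 = 1011101100
→ | → 1111101100 = 1004
0b0100011001 = 0100011001
→ | → 1111111101 = 1021
→ >> 3 → 0001111111 = 127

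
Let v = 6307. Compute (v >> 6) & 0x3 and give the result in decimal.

2

v = 1100010100011
Shift right by 6: 1100010
Mask low 2 bits: 10 = 2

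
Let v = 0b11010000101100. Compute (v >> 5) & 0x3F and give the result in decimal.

33

v = 11010000101100
Shift right by 5: 110100001
Mask low 6 bits: 100001 = 33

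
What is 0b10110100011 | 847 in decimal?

a = 10110100011
847 = 01101001111
 OR → 11111101111 = 2031

2031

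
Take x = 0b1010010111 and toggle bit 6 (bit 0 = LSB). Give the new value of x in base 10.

727

x = 1010010111
bit 6 is currently 0; toggle it via x ^ (1 << 6) = x ^ 64
→ 1011010111 = 727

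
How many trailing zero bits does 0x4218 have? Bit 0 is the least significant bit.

3

0x4218 = 100001000011000
Trailing zeros: 3, so the lowest set bit is bit 3 (value 8).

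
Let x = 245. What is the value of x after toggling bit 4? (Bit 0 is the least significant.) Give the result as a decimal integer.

x = 011110101
bit 4 is currently 1; toggle it via x ^ (1 << 4) = x ^ 16
→ 011100101 = 229

229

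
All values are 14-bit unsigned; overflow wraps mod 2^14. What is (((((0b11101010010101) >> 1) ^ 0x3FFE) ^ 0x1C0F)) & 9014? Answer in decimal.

8754

0b11101010010101 = 11101010010101
→ >> 1 → 01110101001010 = 7498
0x3FFE = 11111111111110
→ ^ → 10001010110100 = 8884
0x1C0F = 01110000001111
→ ^ → 11111010111011 = 16059
9014 = 10001100110110
→ & → 10001000110010 = 8754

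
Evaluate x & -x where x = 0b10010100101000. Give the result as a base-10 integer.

x = 10010100101000 = 9512
-x (two's complement) = …01101011011000
AND   = 00000000001000 = 8
(x & -x isolates the lowest set bit of x.)

8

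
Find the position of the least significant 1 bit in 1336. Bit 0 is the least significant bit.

1336 = 10100111000
Trailing zeros: 3, so the lowest set bit is bit 3 (value 8).

3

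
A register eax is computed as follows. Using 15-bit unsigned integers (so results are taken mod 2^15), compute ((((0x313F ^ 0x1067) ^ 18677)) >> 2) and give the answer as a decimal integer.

0x313F = 011000100111111
0x1067 = 001000001100111
→ ^ → 010000101011000 = 8536
18677 = 100100011110101
→ ^ → 110100110101101 = 27053
→ >> 2 → 001101001101011 = 6763

6763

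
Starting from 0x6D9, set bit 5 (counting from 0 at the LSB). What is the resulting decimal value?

1785

x = 11011011001
bit 5 is currently 0; set it via x | (1 << 5) = x | 32
→ 11011111001 = 1785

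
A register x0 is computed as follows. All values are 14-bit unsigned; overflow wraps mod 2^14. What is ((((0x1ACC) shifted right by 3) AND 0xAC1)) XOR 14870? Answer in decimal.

14423

0x1ACC = 01101011001100
→ shifted right by 3 → 00001101011001 = 857
0xAC1 = 00101011000001
→ AND → 00001001000001 = 577
14870 = 11101000010110
→ XOR → 11100001010111 = 14423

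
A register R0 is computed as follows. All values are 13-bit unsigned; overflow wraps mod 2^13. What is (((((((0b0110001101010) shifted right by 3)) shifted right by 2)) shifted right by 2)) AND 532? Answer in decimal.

0b0110001101010 = 0110001101010
→ shifted right by 3 → 0000110001101 = 397
→ shifted right by 2 → 0000001100011 = 99
→ shifted right by 2 → 0000000011000 = 24
532 = 0001000010100
→ AND → 0000000010000 = 16

16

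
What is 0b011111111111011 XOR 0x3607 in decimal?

a = 11111111111011
0x3607 = 11011000000111
XOR → 00100111111100 = 2556

2556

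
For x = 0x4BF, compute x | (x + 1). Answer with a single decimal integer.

x = 10010111111 = 1215
x + 1 = 10011000000
OR    = 10011111111 = 1279
(x | (x + 1) sets the lowest cleared bit.)

1279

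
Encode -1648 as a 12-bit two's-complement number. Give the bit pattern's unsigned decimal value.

2448

1648 in 12 bits: 011001110000
Invert: 100110001111
Add 1:  100110010000 = 2448
(Check: 2^12 - 1648 = 4096 - 1648 = 2448.)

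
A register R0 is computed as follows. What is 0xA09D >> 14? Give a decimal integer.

2

0xA09D = 1010000010011101
shift right by 14 → 0000000000000010 = 2
(equivalently, floor(41117 / 16384))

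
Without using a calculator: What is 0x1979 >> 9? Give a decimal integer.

0x1979 = 1100101111001
shift right by 9 → 0000000001100 = 12
(equivalently, floor(6521 / 512))

12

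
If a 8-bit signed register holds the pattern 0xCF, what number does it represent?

-49

pattern = 11001111 (MSB is 1 ⇒ negative)
Invert: 00110000, add 1 → 00110001 = 49, so the value is -49.
(Equivalently: 207 - 2^8 = 207 - 256 = -49.)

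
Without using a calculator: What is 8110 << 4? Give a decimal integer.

8110 = 00001111110101110
shift left by 4 → 11111101011100000 = 129760
(equivalently, 8110 × 2^4 = 8110 × 16)

129760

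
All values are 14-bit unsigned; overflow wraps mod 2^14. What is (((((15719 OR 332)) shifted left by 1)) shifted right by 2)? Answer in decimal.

15719 = 11110101100111
332 = 00000101001100
→ OR → 11110101101111 = 15727
→ shifted left by 1 (mod 2^14) → 11101011011110 = 15070
→ shifted right by 2 → 00111010110111 = 3767

3767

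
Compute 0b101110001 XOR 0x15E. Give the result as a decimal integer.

47

a = 101110001
0x15E = 101011110
XOR → 000101111 = 47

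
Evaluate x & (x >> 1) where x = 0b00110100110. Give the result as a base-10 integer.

130

x = 110100110 = 422
x>>1 = 011010011
AND  = 010000010 = 130
(x & (x >> 1) has a 1 wherever x has two consecutive 1 bits.)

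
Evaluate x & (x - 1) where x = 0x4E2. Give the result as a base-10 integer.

x = 10011100010 = 1250
x - 1 = 10011100001
AND   = 10011100000 = 1248
(x & (x - 1) clears the lowest set bit of x.)

1248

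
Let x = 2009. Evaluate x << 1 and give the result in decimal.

4018

2009 = 011111011001
shift left by 1 → 111110110010 = 4018
(equivalently, 2009 × 2^1 = 2009 × 2)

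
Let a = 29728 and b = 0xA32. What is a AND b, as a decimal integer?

29728 = 111010000100000
0xA32 = 000101000110010
AND → 000000000100000 = 32

32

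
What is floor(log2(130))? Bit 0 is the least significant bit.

130 = 10000010
The topmost 1 is at position 7 (since 2^7 = 128 ≤ 130 < 256).

7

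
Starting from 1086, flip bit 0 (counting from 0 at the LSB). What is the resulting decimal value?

1087

x = 10000111110
bit 0 is currently 0; toggle it via x ^ (1 << 0) = x ^ 1
→ 10000111111 = 1087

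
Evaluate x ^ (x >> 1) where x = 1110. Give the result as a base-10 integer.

1661

x = 10001010110 = 1110
x>>1 = 01000101011
XOR  = 11001111101 = 1661
(x ^ (x >> 1) gives the standard binary-reflected Gray code of x.)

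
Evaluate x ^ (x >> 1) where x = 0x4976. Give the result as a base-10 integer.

28109

x = 100100101110110 = 18806
x>>1 = 010010010111011
XOR  = 110110111001101 = 28109
(x ^ (x >> 1) gives the standard binary-reflected Gray code of x.)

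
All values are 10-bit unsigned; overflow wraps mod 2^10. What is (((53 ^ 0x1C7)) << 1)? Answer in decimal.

996

53 = 0000110101
0x1C7 = 0111000111
→ ^ → 0111110010 = 498
→ << 1 (mod 2^10) → 1111100100 = 996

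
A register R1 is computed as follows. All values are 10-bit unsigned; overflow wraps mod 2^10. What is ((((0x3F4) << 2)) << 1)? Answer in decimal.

0x3F4 = 1111110100
→ << 2 (mod 2^10) → 1111010000 = 976
→ << 1 (mod 2^10) → 1110100000 = 928

928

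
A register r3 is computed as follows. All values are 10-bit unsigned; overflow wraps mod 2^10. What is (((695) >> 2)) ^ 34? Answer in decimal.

143

695 = 1010110111
→ >> 2 → 0010101101 = 173
34 = 0000100010
→ ^ → 0010001111 = 143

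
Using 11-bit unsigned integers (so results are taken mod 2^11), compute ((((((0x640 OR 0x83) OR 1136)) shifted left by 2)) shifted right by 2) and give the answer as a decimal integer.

0x640 = 11001000000
0x83 = 00010000011
→ OR → 11011000011 = 1731
1136 = 10001110000
→ OR → 11011110011 = 1779
→ shifted left by 2 (mod 2^11) → 01111001100 = 972
→ shifted right by 2 → 00011110011 = 243

243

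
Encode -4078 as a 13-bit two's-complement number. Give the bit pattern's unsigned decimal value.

4114

4078 in 13 bits: 0111111101110
Invert: 1000000010001
Add 1:  1000000010010 = 4114
(Check: 2^13 - 4078 = 8192 - 4078 = 4114.)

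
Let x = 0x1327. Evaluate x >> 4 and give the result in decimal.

306

0x1327 = 1001100100111
shift right by 4 → 0000100110010 = 306
(equivalently, floor(4903 / 16))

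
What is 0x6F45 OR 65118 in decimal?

0x6F45 = 0110111101000101
65118 = 1111111001011110
 OR → 1111111101011111 = 65375

65375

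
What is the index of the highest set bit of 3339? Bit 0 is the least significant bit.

11

3339 = 110100001011
The topmost 1 is at position 11 (since 2^11 = 2048 ≤ 3339 < 4096).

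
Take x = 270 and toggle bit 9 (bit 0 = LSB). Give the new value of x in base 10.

x = 0100001110
bit 9 is currently 0; toggle it via x ^ (1 << 9) = x ^ 512
→ 1100001110 = 782

782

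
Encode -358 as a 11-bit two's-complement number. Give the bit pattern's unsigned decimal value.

358 in 11 bits: 00101100110
Invert: 11010011001
Add 1:  11010011010 = 1690
(Check: 2^11 - 358 = 2048 - 358 = 1690.)

1690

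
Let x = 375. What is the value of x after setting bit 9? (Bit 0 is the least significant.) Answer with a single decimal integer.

x = 00101110111
bit 9 is currently 0; set it via x | (1 << 9) = x | 512
→ 01101110111 = 887

887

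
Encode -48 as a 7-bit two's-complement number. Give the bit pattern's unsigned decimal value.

48 in 7 bits: 0110000
Invert: 1001111
Add 1:  1010000 = 80
(Check: 2^7 - 48 = 128 - 48 = 80.)

80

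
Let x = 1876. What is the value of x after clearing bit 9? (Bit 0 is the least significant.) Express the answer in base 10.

x = 11101010100
bit 9 is currently 1; clear it via x & ~(1 << 9) = x & ~512
→ 10101010100 = 1364

1364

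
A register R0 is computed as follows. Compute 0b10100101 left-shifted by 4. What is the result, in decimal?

2640

x = 000010100101
shift left by 4 → 101001010000 = 2640
(equivalently, 165 × 2^4 = 165 × 16)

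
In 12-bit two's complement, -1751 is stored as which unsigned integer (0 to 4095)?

1751 in 12 bits: 011011010111
Invert: 100100101000
Add 1:  100100101001 = 2345
(Check: 2^12 - 1751 = 4096 - 1751 = 2345.)

2345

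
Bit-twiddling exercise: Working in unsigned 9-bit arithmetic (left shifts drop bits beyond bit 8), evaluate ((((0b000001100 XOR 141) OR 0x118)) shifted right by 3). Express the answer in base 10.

0b000001100 = 000001100
141 = 010001101
→ XOR → 010000001 = 129
0x118 = 100011000
→ OR → 110011001 = 409
→ shifted right by 3 → 000110011 = 51

51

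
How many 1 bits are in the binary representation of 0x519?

0x519 = 10100011001
Count the 1s: 1 + 1 + 1 + 1 + 1 = 5

5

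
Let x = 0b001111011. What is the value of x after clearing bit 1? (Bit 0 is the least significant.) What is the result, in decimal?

x = 001111011
bit 1 is currently 1; clear it via x & ~(1 << 1) = x & ~2
→ 001111001 = 121

121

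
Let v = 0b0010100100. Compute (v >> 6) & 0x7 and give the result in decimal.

v = 0010100100
Shift right by 6: 0010
Mask low 3 bits: 010 = 2

2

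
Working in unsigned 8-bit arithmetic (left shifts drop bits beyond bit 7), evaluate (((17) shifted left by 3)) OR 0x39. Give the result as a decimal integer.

185

17 = 00010001
→ shifted left by 3 (mod 2^8) → 10001000 = 136
0x39 = 00111001
→ OR → 10111001 = 185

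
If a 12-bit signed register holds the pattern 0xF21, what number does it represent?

pattern = 111100100001 (MSB is 1 ⇒ negative)
Invert: 000011011110, add 1 → 000011011111 = 223, so the value is -223.
(Equivalently: 3873 - 2^12 = 3873 - 4096 = -223.)

-223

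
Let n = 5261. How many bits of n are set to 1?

5261 = 1010010001101
Count the 1s: 1 + 1 + 1 + 1 + 1 + 1 = 6

6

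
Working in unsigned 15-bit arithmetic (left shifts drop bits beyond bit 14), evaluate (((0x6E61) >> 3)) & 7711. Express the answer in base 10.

3084

0x6E61 = 110111001100001
→ >> 3 → 000110111001100 = 3532
7711 = 001111000011111
→ & → 000110000001100 = 3084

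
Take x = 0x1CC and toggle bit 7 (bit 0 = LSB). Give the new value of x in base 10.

332

x = 00111001100
bit 7 is currently 1; toggle it via x ^ (1 << 7) = x ^ 128
→ 00101001100 = 332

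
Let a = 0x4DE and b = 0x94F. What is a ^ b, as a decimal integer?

3473

0x4DE = 010011011110
0x94F = 100101001111
XOR → 110110010001 = 3473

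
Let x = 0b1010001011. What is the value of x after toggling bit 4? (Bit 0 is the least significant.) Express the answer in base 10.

667

x = 1010001011
bit 4 is currently 0; toggle it via x ^ (1 << 4) = x ^ 16
→ 1010011011 = 667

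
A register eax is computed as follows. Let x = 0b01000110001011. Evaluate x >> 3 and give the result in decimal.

x = 1000110001011
shift right by 3 → 0001000110001 = 561
(equivalently, floor(4491 / 8))

561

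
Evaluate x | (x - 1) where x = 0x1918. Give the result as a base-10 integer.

x = 1100100011000 = 6424
x - 1 = 1100100010111
OR    = 1100100011111 = 6431
(x | (x - 1) sets all bits below the lowest set bit.)

6431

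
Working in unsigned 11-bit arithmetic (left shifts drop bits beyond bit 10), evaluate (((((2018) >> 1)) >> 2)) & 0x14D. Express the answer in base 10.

2018 = 11111100010
→ >> 1 → 01111110001 = 1009
→ >> 2 → 00011111100 = 252
0x14D = 00101001101
→ & → 00001001100 = 76

76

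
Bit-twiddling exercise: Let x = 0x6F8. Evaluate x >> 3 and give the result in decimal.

0x6F8 = 11011111000
shift right by 3 → 00011011111 = 223
(equivalently, floor(1784 / 8))

223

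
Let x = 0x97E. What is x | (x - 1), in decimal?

x = 100101111110 = 2430
x - 1 = 100101111101
OR    = 100101111111 = 2431
(x | (x - 1) sets all bits below the lowest set bit.)

2431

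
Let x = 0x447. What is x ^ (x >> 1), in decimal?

1636

x = 10001000111 = 1095
x>>1 = 01000100011
XOR  = 11001100100 = 1636
(x ^ (x >> 1) gives the standard binary-reflected Gray code of x.)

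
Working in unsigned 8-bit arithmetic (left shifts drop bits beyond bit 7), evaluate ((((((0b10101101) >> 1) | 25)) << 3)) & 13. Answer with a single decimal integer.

0b10101101 = 10101101
→ >> 1 → 01010110 = 86
25 = 00011001
→ | → 01011111 = 95
→ << 3 (mod 2^8) → 11111000 = 248
13 = 00001101
→ & → 00001000 = 8

8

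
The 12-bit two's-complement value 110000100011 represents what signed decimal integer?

pattern = 110000100011 (MSB is 1 ⇒ negative)
Invert: 001111011100, add 1 → 001111011101 = 989, so the value is -989.
(Equivalently: 3107 - 2^12 = 3107 - 4096 = -989.)

-989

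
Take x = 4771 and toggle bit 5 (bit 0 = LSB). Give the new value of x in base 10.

4739

x = 1001010100011
bit 5 is currently 1; toggle it via x ^ (1 << 5) = x ^ 32
→ 1001010000011 = 4739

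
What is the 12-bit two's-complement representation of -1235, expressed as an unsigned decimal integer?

1235 in 12 bits: 010011010011
Invert: 101100101100
Add 1:  101100101101 = 2861
(Check: 2^12 - 1235 = 4096 - 1235 = 2861.)

2861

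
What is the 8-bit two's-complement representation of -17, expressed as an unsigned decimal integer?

17 in 8 bits: 00010001
Invert: 11101110
Add 1:  11101111 = 239
(Check: 2^8 - 17 = 256 - 17 = 239.)

239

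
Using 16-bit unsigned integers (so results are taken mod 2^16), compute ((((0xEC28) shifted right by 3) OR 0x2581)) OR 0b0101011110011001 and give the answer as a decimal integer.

32669

0xEC28 = 1110110000101000
→ shifted right by 3 → 0001110110000101 = 7557
0x2581 = 0010010110000001
→ OR → 0011110110000101 = 15749
0b0101011110011001 = 0101011110011001
→ OR → 0111111110011101 = 32669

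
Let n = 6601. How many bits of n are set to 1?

7

6601 = 1100111001001
Count the 1s: 1 + 1 + 1 + 1 + 1 + 1 + 1 = 7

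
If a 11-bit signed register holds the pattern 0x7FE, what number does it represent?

pattern = 11111111110 (MSB is 1 ⇒ negative)
Invert: 00000000001, add 1 → 00000000010 = 2, so the value is -2.
(Equivalently: 2046 - 2^11 = 2046 - 2048 = -2.)

-2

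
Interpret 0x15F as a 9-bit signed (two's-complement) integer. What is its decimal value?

pattern = 101011111 (MSB is 1 ⇒ negative)
Invert: 010100000, add 1 → 010100001 = 161, so the value is -161.
(Equivalently: 351 - 2^9 = 351 - 512 = -161.)

-161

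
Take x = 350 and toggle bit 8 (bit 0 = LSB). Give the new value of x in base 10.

94

x = 0101011110
bit 8 is currently 1; toggle it via x ^ (1 << 8) = x ^ 256
→ 0001011110 = 94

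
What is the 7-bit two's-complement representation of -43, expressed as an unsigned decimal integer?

43 in 7 bits: 0101011
Invert: 1010100
Add 1:  1010101 = 85
(Check: 2^7 - 43 = 128 - 43 = 85.)

85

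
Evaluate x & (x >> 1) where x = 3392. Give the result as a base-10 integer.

x = 110101000000 = 3392
x>>1 = 011010100000
AND  = 010000000000 = 1024
(x & (x >> 1) has a 1 wherever x has two consecutive 1 bits.)

1024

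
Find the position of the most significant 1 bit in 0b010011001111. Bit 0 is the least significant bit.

0b010011001111 = 10011001111
The topmost 1 is at position 10 (since 2^10 = 1024 ≤ 1231 < 2048).

10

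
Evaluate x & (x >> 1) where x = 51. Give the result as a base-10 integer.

17

x = 110011 = 51
x>>1 = 011001
AND  = 010001 = 17
(x & (x >> 1) has a 1 wherever x has two consecutive 1 bits.)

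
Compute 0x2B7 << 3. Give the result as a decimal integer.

5560

0x2B7 = 0001010110111
shift left by 3 → 1010110111000 = 5560
(equivalently, 695 × 2^3 = 695 × 8)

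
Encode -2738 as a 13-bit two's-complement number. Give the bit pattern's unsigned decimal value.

5454

2738 in 13 bits: 0101010110010
Invert: 1010101001101
Add 1:  1010101001110 = 5454
(Check: 2^13 - 2738 = 8192 - 2738 = 5454.)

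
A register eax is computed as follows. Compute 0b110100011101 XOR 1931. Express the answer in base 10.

2710

a = 110100011101
1931 = 011110001011
XOR → 101010010110 = 2710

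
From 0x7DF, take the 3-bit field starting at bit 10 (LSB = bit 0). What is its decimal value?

v = 00011111011111
Shift right by 10: 0001
Mask low 3 bits: 001 = 1

1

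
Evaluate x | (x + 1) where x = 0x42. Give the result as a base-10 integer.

67

x = 1000010 = 66
x + 1 = 1000011
OR    = 1000011 = 67
(x | (x + 1) sets the lowest cleared bit.)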